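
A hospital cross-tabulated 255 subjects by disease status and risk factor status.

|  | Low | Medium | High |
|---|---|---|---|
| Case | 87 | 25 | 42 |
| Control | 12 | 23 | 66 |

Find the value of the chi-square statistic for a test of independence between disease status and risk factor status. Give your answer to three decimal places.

Row totals: 154, 101. Column totals: 99, 48, 108. Grand total N = 255.
Expected counts (row total × column total / N):
  Case, Low: 154×99/255 = 59.7882
  Case, Medium: 154×48/255 = 28.9882
  Case, High: 154×108/255 = 65.2235
  Control, Low: 101×99/255 = 39.2118
  Control, Medium: 101×48/255 = 19.0118
  Control, High: 101×108/255 = 42.7765
Contributions (O − E)²/E:
  (87 − 59.7882)²/59.7882 = 12.3851
  (25 − 28.9882)²/28.9882 = 0.5487
  (42 − 65.2235)²/65.2235 = 8.2690
  (12 − 39.2118)²/39.2118 = 18.8842
  (23 − 19.0118)²/19.0118 = 0.8366
  (66 − 42.7765)²/42.7765 = 12.6081
χ² = 12.3851 + 0.5487 + 8.2690 + 18.8842 + 0.8366 + 12.6081 = 53.532

53.532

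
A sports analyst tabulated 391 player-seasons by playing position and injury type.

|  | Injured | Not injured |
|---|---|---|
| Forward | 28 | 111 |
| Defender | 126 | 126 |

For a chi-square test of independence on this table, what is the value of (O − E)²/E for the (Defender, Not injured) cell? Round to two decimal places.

4.68

Row total (Defender) = 252; column total (Not injured) = 237; N = 391.
Expected count E = 252 × 237 / 391 = 152.747.
Contribution = (O − E)²/E = (126 − 152.747)² / 152.747 = 4.68.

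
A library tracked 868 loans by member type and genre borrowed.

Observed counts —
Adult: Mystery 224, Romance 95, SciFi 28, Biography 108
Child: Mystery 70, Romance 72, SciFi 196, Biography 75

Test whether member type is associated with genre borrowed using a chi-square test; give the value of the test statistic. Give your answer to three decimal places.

214.255

Row totals: 455, 413. Column totals: 294, 167, 224, 183. Grand total N = 868.
Expected counts (row total × column total / N):
  Adult, Mystery: 455×294/868 = 154.1129
  Adult, Romance: 455×167/868 = 87.5403
  Adult, SciFi: 455×224/868 = 117.4194
  Adult, Biography: 455×183/868 = 95.9274
  Child, Mystery: 413×294/868 = 139.8871
  Child, Romance: 413×167/868 = 79.4597
  Child, SciFi: 413×224/868 = 106.5806
  Child, Biography: 413×183/868 = 87.0726
Contributions (O − E)²/E:
  (224 − 154.1129)²/154.1129 = 31.6924
  (95 − 87.5403)²/87.5403 = 0.6357
  (28 − 117.4194)²/117.4194 = 68.0963
  (108 − 95.9274)²/95.9274 = 1.5194
  (70 − 139.8871)²/139.8871 = 34.9153
  (72 − 79.4597)²/79.4597 = 0.7003
  (196 − 106.5806)²/106.5806 = 75.0214
  (75 − 87.0726)²/87.0726 = 1.6739
χ² = 31.6924 + 0.6357 + 68.0963 + 1.5194 + 34.9153 + 0.7003 + 75.0214 + 1.6739 = 214.255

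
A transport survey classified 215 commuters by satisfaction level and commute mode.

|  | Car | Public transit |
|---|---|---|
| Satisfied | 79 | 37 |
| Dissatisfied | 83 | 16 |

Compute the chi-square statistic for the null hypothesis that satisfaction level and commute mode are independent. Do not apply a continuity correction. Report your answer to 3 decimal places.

7.120

Row totals: 116, 99. Column totals: 162, 53. Grand total N = 215.
Expected counts (row total × column total / N):
  Satisfied, Car: 116×162/215 = 87.4047
  Satisfied, Public transit: 116×53/215 = 28.5953
  Dissatisfied, Car: 99×162/215 = 74.5953
  Dissatisfied, Public transit: 99×53/215 = 24.4047
Contributions (O − E)²/E:
  (79 − 87.4047)²/87.4047 = 0.8082
  (37 − 28.5953)²/28.5953 = 2.4703
  (83 − 74.5953)²/74.5953 = 0.9470
  (16 − 24.4047)²/24.4047 = 2.8945
χ² = 0.8082 + 2.4703 + 0.9470 + 2.8945 = 7.120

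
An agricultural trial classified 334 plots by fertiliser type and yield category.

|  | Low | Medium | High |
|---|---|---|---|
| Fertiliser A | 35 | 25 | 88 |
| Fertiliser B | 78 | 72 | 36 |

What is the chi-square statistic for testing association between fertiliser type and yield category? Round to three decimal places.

57.362

Row totals: 148, 186. Column totals: 113, 97, 124. Grand total N = 334.
Expected counts (row total × column total / N):
  Fertiliser A, Low: 148×113/334 = 50.0719
  Fertiliser A, Medium: 148×97/334 = 42.9820
  Fertiliser A, High: 148×124/334 = 54.9461
  Fertiliser B, Low: 186×113/334 = 62.9281
  Fertiliser B, Medium: 186×97/334 = 54.0180
  Fertiliser B, High: 186×124/334 = 69.0539
Contributions (O − E)²/E:
  (35 − 50.0719)²/50.0719 = 4.5367
  (25 − 42.9820)²/42.9820 = 7.5230
  (88 − 54.9461)²/54.9461 = 19.8842
  (78 − 62.9281)²/62.9281 = 3.6099
  (72 − 54.0180)²/54.0180 = 5.9860
  (36 − 69.0539)²/69.0539 = 15.8218
χ² = 4.5367 + 7.5230 + 19.8842 + 3.6099 + 5.9860 + 15.8218 = 57.362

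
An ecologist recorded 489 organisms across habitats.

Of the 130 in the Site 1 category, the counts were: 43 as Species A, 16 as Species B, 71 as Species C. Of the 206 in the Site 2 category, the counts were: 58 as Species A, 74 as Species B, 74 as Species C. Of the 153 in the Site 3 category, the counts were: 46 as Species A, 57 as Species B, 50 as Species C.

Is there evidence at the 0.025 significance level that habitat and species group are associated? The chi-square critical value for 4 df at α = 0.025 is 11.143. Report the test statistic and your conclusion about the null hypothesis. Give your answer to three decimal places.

29.137; reject H₀

Row totals: 130, 206, 153. Column totals: 147, 147, 195. Grand total N = 489.
Expected counts (row total × column total / N):
  Site 1, Species A: 130×147/489 = 39.0798
  Site 1, Species B: 130×147/489 = 39.0798
  Site 1, Species C: 130×195/489 = 51.8405
  Site 2, Species A: 206×147/489 = 61.9264
  Site 2, Species B: 206×147/489 = 61.9264
  Site 2, Species C: 206×195/489 = 82.1472
  Site 3, Species A: 153×147/489 = 45.9939
  Site 3, Species B: 153×147/489 = 45.9939
  Site 3, Species C: 153×195/489 = 61.0123
Contributions (O − E)²/E:
  (43 − 39.0798)²/39.0798 = 0.3932
  (16 − 39.0798)²/39.0798 = 13.6305
  (71 − 51.8405)²/51.8405 = 7.0811
  (58 − 61.9264)²/61.9264 = 0.2490
  (74 − 61.9264)²/61.9264 = 2.3540
  (74 − 82.1472)²/82.1472 = 0.8080
  (46 − 45.9939)²/45.9939 = 0.0000
  (57 − 45.9939)²/45.9939 = 2.6337
  (50 − 61.0123)²/61.0123 = 1.9876
χ² = 0.3932 + 13.6305 + 7.0811 + 0.2490 + 2.3540 + 0.8080 + 0.0000 + 2.6337 + 1.9876 = 29.137
df = (3−1)(3−1) = 4. Since 29.137 > 11.143, reject the null hypothesis of independence at α = 0.025.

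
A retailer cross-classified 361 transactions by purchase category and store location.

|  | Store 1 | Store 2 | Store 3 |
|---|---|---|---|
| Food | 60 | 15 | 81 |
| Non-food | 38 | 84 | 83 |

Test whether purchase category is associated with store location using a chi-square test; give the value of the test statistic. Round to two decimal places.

47.27

Row totals: 156, 205. Column totals: 98, 99, 164. Grand total N = 361.
Expected counts (row total × column total / N):
  Food, Store 1: 156×98/361 = 42.349
  Food, Store 2: 156×99/361 = 42.781
  Food, Store 3: 156×164/361 = 70.870
  Non-food, Store 1: 205×98/361 = 55.651
  Non-food, Store 2: 205×99/361 = 56.219
  Non-food, Store 3: 205×164/361 = 93.130
Contributions (O − E)²/E:
  (60 − 42.349)²/42.349 = 7.3569
  (15 − 42.781)²/42.781 = 18.0403
  (81 − 70.870)²/70.870 = 1.4480
  (38 − 55.651)²/55.651 = 5.5984
  (84 − 56.219)²/56.219 = 13.7282
  (83 − 93.130)²/93.130 = 1.1019
χ² = 7.3569 + 18.0403 + 1.4480 + 5.5984 + 13.7282 + 1.1019 = 47.27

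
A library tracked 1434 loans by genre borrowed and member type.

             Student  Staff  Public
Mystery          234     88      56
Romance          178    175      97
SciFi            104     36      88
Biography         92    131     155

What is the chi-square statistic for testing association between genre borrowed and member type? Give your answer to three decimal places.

Row totals: 378, 450, 228, 378. Column totals: 608, 430, 396. Grand total N = 1434.
Expected counts (row total × column total / N):
  Mystery, Student: 378×608/1434 = 160.26778
  Mystery, Staff: 378×430/1434 = 113.34728
  Mystery, Public: 378×396/1434 = 104.38494
  Romance, Student: 450×608/1434 = 190.79498
  Romance, Staff: 450×430/1434 = 134.93724
  Romance, Public: 450×396/1434 = 124.26778
  SciFi, Student: 228×608/1434 = 96.66946
  SciFi, Staff: 228×430/1434 = 68.36820
  SciFi, Public: 228×396/1434 = 62.96234
  Biography, Student: 378×608/1434 = 160.26778
  Biography, Staff: 378×430/1434 = 113.34728
  Biography, Public: 378×396/1434 = 104.38494
Contributions (O − E)²/E:
  (234 − 160.26778)²/160.26778 = 33.9210
  (88 − 113.34728)²/113.34728 = 5.6683
  (56 − 104.38494)²/104.38494 = 22.4276
  (178 − 190.79498)²/190.79498 = 0.8580
  (175 − 134.93724)²/134.93724 = 11.8946
  (97 − 124.26778)²/124.26778 = 5.9833
  (104 − 96.66946)²/96.66946 = 0.5559
  (36 − 68.36820)²/68.36820 = 15.3244
  (88 − 62.96234)²/62.96234 = 9.9565
  (92 − 160.26778)²/160.26778 = 29.0794
  (131 − 113.34728)²/113.34728 = 2.7492
  (155 − 104.38494)²/104.38494 = 24.5427
χ² = 33.9210 + 5.6683 + 22.4276 + 0.8580 + 11.8946 + 5.9833 + 0.5559 + 15.3244 + 9.9565 + 29.0794 + 2.7492 + 24.5427 = 162.961

162.961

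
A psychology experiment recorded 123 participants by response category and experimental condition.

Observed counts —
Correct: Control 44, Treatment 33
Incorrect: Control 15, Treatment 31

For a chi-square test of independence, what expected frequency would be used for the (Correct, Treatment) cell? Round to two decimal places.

40.07

Row total (Correct) = 77; column total (Treatment) = 64; grand total N = 123.
Expected count = (row total × column total) / N = 77 × 64 / 123 = 40.07.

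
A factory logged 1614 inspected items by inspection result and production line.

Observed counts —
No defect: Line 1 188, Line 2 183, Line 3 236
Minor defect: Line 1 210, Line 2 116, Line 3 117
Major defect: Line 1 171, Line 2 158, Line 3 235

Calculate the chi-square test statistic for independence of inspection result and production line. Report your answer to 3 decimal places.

44.503

Row totals: 607, 443, 564. Column totals: 569, 457, 588. Grand total N = 1614.
Expected counts (row total × column total / N):
  No defect, Line 1: 607×569/1614 = 213.9919
  No defect, Line 2: 607×457/1614 = 171.8705
  No defect, Line 3: 607×588/1614 = 221.1375
  Minor defect, Line 1: 443×569/1614 = 156.1753
  Minor defect, Line 2: 443×457/1614 = 125.4343
  Minor defect, Line 3: 443×588/1614 = 161.3903
  Major defect, Line 1: 564×569/1614 = 198.8327
  Major defect, Line 2: 564×457/1614 = 159.6952
  Major defect, Line 3: 564×588/1614 = 205.4721
Contributions (O − E)²/E:
  (188 − 213.9919)²/213.9919 = 3.1570
  (183 − 171.8705)²/171.8705 = 0.7207
  (236 − 221.1375)²/221.1375 = 0.9989
  (210 − 156.1753)²/156.1753 = 18.5503
  (116 − 125.4343)²/125.4343 = 0.7096
  (117 − 161.3903)²/161.3903 = 12.2095
  (171 − 198.8327)²/198.8327 = 3.8960
  (158 − 159.6952)²/159.6952 = 0.0180
  (235 − 205.4721)²/205.4721 = 4.2434
χ² = 3.1570 + 0.7207 + 0.9989 + 18.5503 + 0.7096 + 12.2095 + 3.8960 + 0.0180 + 4.2434 = 44.503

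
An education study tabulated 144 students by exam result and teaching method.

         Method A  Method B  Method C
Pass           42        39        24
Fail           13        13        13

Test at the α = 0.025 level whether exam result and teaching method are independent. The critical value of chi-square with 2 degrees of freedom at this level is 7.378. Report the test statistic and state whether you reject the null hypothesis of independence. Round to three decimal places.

1.660; fail to reject H₀

Row totals: 105, 39. Column totals: 55, 52, 37. Grand total N = 144.
Expected counts (row total × column total / N):
  Pass, Method A: 105×55/144 = 40.1042
  Pass, Method B: 105×52/144 = 37.9167
  Pass, Method C: 105×37/144 = 26.9792
  Fail, Method A: 39×55/144 = 14.8958
  Fail, Method B: 39×52/144 = 14.0833
  Fail, Method C: 39×37/144 = 10.0208
Contributions (O − E)²/E:
  (42 − 40.1042)²/40.1042 = 0.0896
  (39 − 37.9167)²/37.9167 = 0.0310
  (24 − 26.9792)²/26.9792 = 0.3290
  (13 − 14.8958)²/14.8958 = 0.2413
  (13 − 14.0833)²/14.0833 = 0.0833
  (13 − 10.0208)²/10.0208 = 0.8857
χ² = 0.0896 + 0.0310 + 0.3290 + 0.2413 + 0.0833 + 0.8857 = 1.660
df = (2−1)(3−1) = 2. Since 1.660 < 7.378, fail to reject the null hypothesis of independence at α = 0.025.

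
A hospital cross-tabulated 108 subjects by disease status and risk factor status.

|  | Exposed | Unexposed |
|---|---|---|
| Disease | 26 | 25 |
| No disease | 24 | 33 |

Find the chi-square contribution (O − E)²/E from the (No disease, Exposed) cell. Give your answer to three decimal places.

Row total (No disease) = 57; column total (Exposed) = 50; N = 108.
Expected count E = 57 × 50 / 108 = 26.3889.
Contribution = (O − E)²/E = (24 − 26.3889)² / 26.3889 = 0.216.

0.216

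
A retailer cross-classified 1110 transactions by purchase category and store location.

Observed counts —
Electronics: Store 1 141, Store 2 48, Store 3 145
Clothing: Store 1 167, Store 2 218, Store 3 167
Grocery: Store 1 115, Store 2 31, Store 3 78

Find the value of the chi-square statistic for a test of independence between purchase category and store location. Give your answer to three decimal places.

97.551

Row totals: 334, 552, 224. Column totals: 423, 297, 390. Grand total N = 1110.
Expected counts (row total × column total / N):
  Electronics, Store 1: 334×423/1110 = 127.2811
  Electronics, Store 2: 334×297/1110 = 89.3676
  Electronics, Store 3: 334×390/1110 = 117.3514
  Clothing, Store 1: 552×423/1110 = 210.3568
  Clothing, Store 2: 552×297/1110 = 147.6973
  Clothing, Store 3: 552×390/1110 = 193.9459
  Grocery, Store 1: 224×423/1110 = 85.3622
  Grocery, Store 2: 224×297/1110 = 59.9351
  Grocery, Store 3: 224×390/1110 = 78.7027
Contributions (O − E)²/E:
  (141 − 127.2811)²/127.2811 = 1.4787
  (48 − 89.3676)²/89.3676 = 19.1488
  (145 − 117.3514)²/117.3514 = 6.5142
  (167 − 210.3568)²/210.3568 = 8.9363
  (218 − 147.6973)²/147.6973 = 33.4635
  (167 − 193.9459)²/193.9459 = 3.7437
  (115 − 85.3622)²/85.3622 = 10.2903
  (31 − 59.9351)²/59.9351 = 13.9691
  (78 − 78.7027)²/78.7027 = 0.0063
χ² = 1.4787 + 19.1488 + 6.5142 + 8.9363 + 33.4635 + 3.7437 + 10.2903 + 13.9691 + 0.0063 = 97.551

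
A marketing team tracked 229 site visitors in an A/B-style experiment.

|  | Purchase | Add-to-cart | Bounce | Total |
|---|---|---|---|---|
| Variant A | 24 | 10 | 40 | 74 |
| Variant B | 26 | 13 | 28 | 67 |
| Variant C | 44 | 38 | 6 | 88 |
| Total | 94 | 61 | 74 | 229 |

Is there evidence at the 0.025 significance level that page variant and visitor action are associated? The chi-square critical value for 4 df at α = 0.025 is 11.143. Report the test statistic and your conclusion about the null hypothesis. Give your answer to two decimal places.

Grand total N = 229.
Expected counts (row total × column total / N):
  Variant A, Purchase: 74×94/229 = 30.3755
  Variant A, Add-to-cart: 74×61/229 = 19.7118
  Variant A, Bounce: 74×74/229 = 23.9127
  Variant B, Purchase: 67×94/229 = 27.5022
  Variant B, Add-to-cart: 67×61/229 = 17.8472
  Variant B, Bounce: 67×74/229 = 21.6507
  Variant C, Purchase: 88×94/229 = 36.1223
  Variant C, Add-to-cart: 88×61/229 = 23.4410
  Variant C, Bounce: 88×74/229 = 28.4367
Contributions (O − E)²/E:
  (24 − 30.3755)²/30.3755 = 1.3382
  (10 − 19.7118)²/19.7118 = 4.7849
  (40 − 23.9127)²/23.9127 = 10.8228
  (26 − 27.5022)²/27.5022 = 0.0821
  (13 − 17.8472)²/17.8472 = 1.3165
  (28 − 21.6507)²/21.6507 = 1.8620
  (44 − 36.1223)²/36.1223 = 1.7180
  (38 − 23.4410)²/23.4410 = 9.0425
  (6 − 28.4367)²/28.4367 = 17.7027
χ² = 1.3382 + 4.7849 + 10.8228 + 0.0821 + 1.3165 + 1.8620 + 1.7180 + 9.0425 + 17.7027 = 48.67
df = (3−1)(3−1) = 4. Since 48.67 > 11.143, reject the null hypothesis of independence at α = 0.025.

48.67; reject H₀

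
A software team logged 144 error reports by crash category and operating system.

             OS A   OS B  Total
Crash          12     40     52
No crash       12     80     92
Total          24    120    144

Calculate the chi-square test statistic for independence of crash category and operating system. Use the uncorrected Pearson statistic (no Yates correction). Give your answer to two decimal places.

Grand total N = 144.
Expected counts (row total × column total / N):
  Crash, OS A: 52×24/144 = 8.667
  Crash, OS B: 52×120/144 = 43.333
  No crash, OS A: 92×24/144 = 15.333
  No crash, OS B: 92×120/144 = 76.667
Contributions (O − E)²/E:
  (12 − 8.667)²/8.667 = 1.2817
  (40 − 43.333)²/43.333 = 0.2564
  (12 − 15.333)²/15.333 = 0.7245
  (80 − 76.667)²/76.667 = 0.1449
χ² = 1.2817 + 0.2564 + 0.7245 + 0.1449 = 2.41

2.41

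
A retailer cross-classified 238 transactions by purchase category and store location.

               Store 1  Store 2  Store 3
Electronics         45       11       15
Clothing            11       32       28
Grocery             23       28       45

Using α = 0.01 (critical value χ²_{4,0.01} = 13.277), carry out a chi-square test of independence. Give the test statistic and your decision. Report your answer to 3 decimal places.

Row totals: 71, 71, 96. Column totals: 79, 71, 88. Grand total N = 238.
Expected counts (row total × column total / N):
  Electronics, Store 1: 71×79/238 = 23.5672
  Electronics, Store 2: 71×71/238 = 21.1807
  Electronics, Store 3: 71×88/238 = 26.2521
  Clothing, Store 1: 71×79/238 = 23.5672
  Clothing, Store 2: 71×71/238 = 21.1807
  Clothing, Store 3: 71×88/238 = 26.2521
  Grocery, Store 1: 96×79/238 = 31.8655
  Grocery, Store 2: 96×71/238 = 28.6387
  Grocery, Store 3: 96×88/238 = 35.4958
Contributions (O − E)²/E:
  (45 − 23.5672)²/23.5672 = 19.4917
  (11 − 21.1807)²/21.1807 = 4.8934
  (15 − 26.2521)²/26.2521 = 4.8228
  (11 − 23.5672)²/23.5672 = 6.7015
  (32 − 21.1807)²/21.1807 = 5.5266
  (28 − 26.2521)²/26.2521 = 0.1164
  (23 − 31.8655)²/31.8655 = 2.4665
  (28 − 28.6387)²/28.6387 = 0.0142
  (45 − 35.4958)²/35.4958 = 2.5448
χ² = 19.4917 + 4.8934 + 4.8228 + 6.7015 + 5.5266 + 0.1164 + 2.4665 + 0.0142 + 2.5448 = 46.578
df = (3−1)(3−1) = 4. Since 46.578 > 13.277, reject the null hypothesis of independence at α = 0.01.

46.578; reject H₀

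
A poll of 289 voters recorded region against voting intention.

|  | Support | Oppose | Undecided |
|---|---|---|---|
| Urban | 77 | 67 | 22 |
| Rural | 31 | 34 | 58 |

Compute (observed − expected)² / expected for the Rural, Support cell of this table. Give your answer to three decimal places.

4.872

Row total (Rural) = 123; column total (Support) = 108; N = 289.
Expected count E = 123 × 108 / 289 = 45.96540.
Contribution = (O − E)²/E = (31 − 45.96540)² / 45.96540 = 4.872.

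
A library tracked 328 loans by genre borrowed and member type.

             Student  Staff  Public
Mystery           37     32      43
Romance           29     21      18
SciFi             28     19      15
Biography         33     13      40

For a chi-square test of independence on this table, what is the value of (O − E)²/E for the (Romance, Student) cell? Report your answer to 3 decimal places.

0.271

Row total (Romance) = 68; column total (Student) = 127; N = 328.
Expected count E = 68 × 127 / 328 = 26.3293.
Contribution = (O − E)²/E = (29 − 26.3293)² / 26.3293 = 0.271.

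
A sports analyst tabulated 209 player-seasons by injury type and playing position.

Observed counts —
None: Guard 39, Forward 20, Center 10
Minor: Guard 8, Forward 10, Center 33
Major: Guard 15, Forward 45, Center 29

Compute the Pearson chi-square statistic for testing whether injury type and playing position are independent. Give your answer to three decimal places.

Row totals: 69, 51, 89. Column totals: 62, 75, 72. Grand total N = 209.
Expected counts (row total × column total / N):
  None, Guard: 69×62/209 = 20.4689
  None, Forward: 69×75/209 = 24.7608
  None, Center: 69×72/209 = 23.7703
  Minor, Guard: 51×62/209 = 15.1292
  Minor, Forward: 51×75/209 = 18.3014
  Minor, Center: 51×72/209 = 17.5694
  Major, Guard: 89×62/209 = 26.4019
  Major, Forward: 89×75/209 = 31.9378
  Major, Center: 89×72/209 = 30.6603
Contributions (O − E)²/E:
  (39 − 20.4689)²/20.4689 = 16.7768
  (20 − 24.7608)²/24.7608 = 0.9154
  (10 − 23.7703)²/23.7703 = 7.9772
  (8 − 15.1292)²/15.1292 = 3.3594
  (10 − 18.3014)²/18.3014 = 3.7655
  (33 − 17.5694)²/17.5694 = 13.5522
  (15 − 26.4019)²/26.4019 = 4.9240
  (45 − 31.9378)²/31.9378 = 5.3423
  (29 − 30.6603)²/30.6603 = 0.0899
χ² = 16.7768 + 0.9154 + 7.9772 + 3.3594 + 3.7655 + 13.5522 + 4.9240 + 5.3423 + 0.0899 = 56.703

56.703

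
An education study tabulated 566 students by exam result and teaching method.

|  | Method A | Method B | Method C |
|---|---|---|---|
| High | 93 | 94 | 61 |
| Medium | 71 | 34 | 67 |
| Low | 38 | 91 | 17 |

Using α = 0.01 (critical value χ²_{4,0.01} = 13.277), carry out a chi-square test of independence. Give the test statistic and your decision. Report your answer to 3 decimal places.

65.764; reject H₀

Row totals: 248, 172, 146. Column totals: 202, 219, 145. Grand total N = 566.
Expected counts (row total × column total / N):
  High, Method A: 248×202/566 = 88.50883
  High, Method B: 248×219/566 = 95.95760
  High, Method C: 248×145/566 = 63.53357
  Medium, Method A: 172×202/566 = 61.38516
  Medium, Method B: 172×219/566 = 66.55124
  Medium, Method C: 172×145/566 = 44.06360
  Low, Method A: 146×202/566 = 52.10601
  Low, Method B: 146×219/566 = 56.49117
  Low, Method C: 146×145/566 = 37.40283
Contributions (O − E)²/E:
  (93 − 88.50883)²/88.50883 = 0.2279
  (94 − 95.95760)²/95.95760 = 0.0399
  (61 − 63.53357)²/63.53357 = 0.1010
  (71 − 61.38516)²/61.38516 = 1.5060
  (34 − 66.55124)²/66.55124 = 15.9213
  (67 − 44.06360)²/44.06360 = 11.9391
  (38 − 52.10601)²/52.10601 = 3.8187
  (91 − 56.49117)²/56.49117 = 21.0805
  (17 − 37.40283)²/37.40283 = 11.1295
χ² = 0.2279 + 0.0399 + 0.1010 + 1.5060 + 15.9213 + 11.9391 + 3.8187 + 21.0805 + 11.1295 = 65.764
df = (3−1)(3−1) = 4. Since 65.764 > 13.277, reject the null hypothesis of independence at α = 0.01.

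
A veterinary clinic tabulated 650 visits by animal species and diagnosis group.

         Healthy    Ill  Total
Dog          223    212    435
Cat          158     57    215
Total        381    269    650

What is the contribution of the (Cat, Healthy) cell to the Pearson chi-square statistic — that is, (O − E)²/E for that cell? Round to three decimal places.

8.114

Row total (Cat) = 215; column total (Healthy) = 381; N = 650.
Expected count E = 215 × 381 / 650 = 126.0231.
Contribution = (O − E)²/E = (158 − 126.0231)² / 126.0231 = 8.114.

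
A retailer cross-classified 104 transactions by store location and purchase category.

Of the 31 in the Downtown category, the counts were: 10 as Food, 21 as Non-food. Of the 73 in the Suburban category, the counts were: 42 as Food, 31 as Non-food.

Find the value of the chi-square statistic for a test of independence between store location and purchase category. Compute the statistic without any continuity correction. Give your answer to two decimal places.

Row totals: 31, 73. Column totals: 52, 52. Grand total N = 104.
Expected counts (row total × column total / N):
  Downtown, Food: 31×52/104 = 15.500
  Downtown, Non-food: 31×52/104 = 15.500
  Suburban, Food: 73×52/104 = 36.500
  Suburban, Non-food: 73×52/104 = 36.500
Contributions (O − E)²/E:
  (10 − 15.500)²/15.500 = 1.9516
  (21 − 15.500)²/15.500 = 1.9516
  (42 − 36.500)²/36.500 = 0.8288
  (31 − 36.500)²/36.500 = 0.8288
χ² = 1.9516 + 1.9516 + 0.8288 + 0.8288 = 5.56

5.56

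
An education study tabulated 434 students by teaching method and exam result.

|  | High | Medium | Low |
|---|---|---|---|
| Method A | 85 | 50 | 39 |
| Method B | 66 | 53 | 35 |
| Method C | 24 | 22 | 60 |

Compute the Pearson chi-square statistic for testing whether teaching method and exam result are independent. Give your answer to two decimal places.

Row totals: 174, 154, 106. Column totals: 175, 125, 134. Grand total N = 434.
Expected counts (row total × column total / N):
  Method A, High: 174×175/434 = 70.1613
  Method A, Medium: 174×125/434 = 50.1152
  Method A, Low: 174×134/434 = 53.7235
  Method B, High: 154×175/434 = 62.0968
  Method B, Medium: 154×125/434 = 44.3548
  Method B, Low: 154×134/434 = 47.5484
  Method C, High: 106×175/434 = 42.7419
  Method C, Medium: 106×125/434 = 30.5300
  Method C, Low: 106×134/434 = 32.7281
Contributions (O − E)²/E:
  (85 − 70.1613)²/70.1613 = 3.1383
  (50 − 50.1152)²/50.1152 = 0.0003
  (39 − 53.7235)²/53.7235 = 4.0351
  (66 − 62.0968)²/62.0968 = 0.2453
  (53 − 44.3548)²/44.3548 = 1.6850
  (35 − 47.5484)²/47.5484 = 3.3116
  (24 − 42.7419)²/42.7419 = 8.2181
  (22 − 30.5300)²/30.5300 = 2.3833
  (60 − 32.7281)²/32.7281 = 22.7253
χ² = 3.1383 + 0.0003 + 4.0351 + 0.2453 + 1.6850 + 3.3116 + 8.2181 + 2.3833 + 22.7253 = 45.74

45.74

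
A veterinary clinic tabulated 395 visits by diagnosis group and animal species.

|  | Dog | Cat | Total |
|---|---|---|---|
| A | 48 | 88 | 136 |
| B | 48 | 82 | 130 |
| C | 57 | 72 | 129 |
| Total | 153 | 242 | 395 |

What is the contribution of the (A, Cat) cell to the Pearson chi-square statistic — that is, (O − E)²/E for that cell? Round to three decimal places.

0.263

Row total (A) = 136; column total (Cat) = 242; N = 395.
Expected count E = 136 × 242 / 395 = 83.3215.
Contribution = (O − E)²/E = (88 − 83.3215)² / 83.3215 = 0.263.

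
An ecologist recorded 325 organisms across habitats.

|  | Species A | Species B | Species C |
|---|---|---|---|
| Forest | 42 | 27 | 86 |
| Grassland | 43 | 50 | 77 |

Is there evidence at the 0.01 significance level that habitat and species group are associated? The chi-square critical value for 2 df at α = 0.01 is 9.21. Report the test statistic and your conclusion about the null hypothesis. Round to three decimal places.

Row totals: 155, 170. Column totals: 85, 77, 163. Grand total N = 325.
Expected counts (row total × column total / N):
  Forest, Species A: 155×85/325 = 40.5385
  Forest, Species B: 155×77/325 = 36.7231
  Forest, Species C: 155×163/325 = 77.7385
  Grassland, Species A: 170×85/325 = 44.4615
  Grassland, Species B: 170×77/325 = 40.2769
  Grassland, Species C: 170×163/325 = 85.2615
Contributions (O − E)²/E:
  (42 − 40.5385)²/40.5385 = 0.0527
  (27 − 36.7231)²/36.7231 = 2.5744
  (86 − 77.7385)²/77.7385 = 0.8780
  (43 − 44.4615)²/44.4615 = 0.0480
  (50 − 40.2769)²/40.2769 = 2.3472
  (77 − 85.2615)²/85.2615 = 0.8005
χ² = 0.0527 + 2.5744 + 0.8780 + 0.0480 + 2.3472 + 0.8005 = 6.701
df = (2−1)(3−1) = 2. Since 6.701 < 9.21, fail to reject the null hypothesis of independence at α = 0.01.

6.701; fail to reject H₀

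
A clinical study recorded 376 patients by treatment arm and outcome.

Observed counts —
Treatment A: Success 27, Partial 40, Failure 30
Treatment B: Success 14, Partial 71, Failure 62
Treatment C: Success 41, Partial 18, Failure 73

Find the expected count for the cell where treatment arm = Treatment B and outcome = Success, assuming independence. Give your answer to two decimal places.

32.06

Row total (Treatment B) = 147; column total (Success) = 82; grand total N = 376.
Expected count = (row total × column total) / N = 147 × 82 / 376 = 32.06.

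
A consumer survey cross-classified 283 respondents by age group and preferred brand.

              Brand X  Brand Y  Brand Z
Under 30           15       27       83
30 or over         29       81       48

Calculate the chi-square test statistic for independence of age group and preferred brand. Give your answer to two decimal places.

37.47

Row totals: 125, 158. Column totals: 44, 108, 131. Grand total N = 283.
Expected counts (row total × column total / N):
  Under 30, Brand X: 125×44/283 = 19.435
  Under 30, Brand Y: 125×108/283 = 47.703
  Under 30, Brand Z: 125×131/283 = 57.862
  30 or over, Brand X: 158×44/283 = 24.565
  30 or over, Brand Y: 158×108/283 = 60.297
  30 or over, Brand Z: 158×131/283 = 73.138
Contributions (O − E)²/E:
  (15 − 19.435)²/19.435 = 1.0121
  (27 − 47.703)²/47.703 = 8.9851
  (83 − 57.862)²/57.862 = 10.9211
  (29 − 24.565)²/24.565 = 0.8007
  (81 − 60.297)²/60.297 = 7.1084
  (48 − 73.138)²/73.138 = 8.6401
χ² = 1.0121 + 8.9851 + 10.9211 + 0.8007 + 7.1084 + 8.6401 = 37.47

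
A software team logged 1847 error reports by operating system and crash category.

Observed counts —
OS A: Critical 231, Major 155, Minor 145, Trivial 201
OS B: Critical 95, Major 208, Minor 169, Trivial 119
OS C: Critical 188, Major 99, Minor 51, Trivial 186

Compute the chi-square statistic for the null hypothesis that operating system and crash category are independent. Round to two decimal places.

155.78

Row totals: 732, 591, 524. Column totals: 514, 462, 365, 506. Grand total N = 1847.
Expected counts (row total × column total / N):
  OS A, Critical: 732×514/1847 = 203.708
  OS A, Major: 732×462/1847 = 183.099
  OS A, Minor: 732×365/1847 = 144.656
  OS A, Trivial: 732×506/1847 = 200.537
  OS B, Critical: 591×514/1847 = 164.469
  OS B, Major: 591×462/1847 = 147.830
  OS B, Minor: 591×365/1847 = 116.792
  OS B, Trivial: 591×506/1847 = 161.909
  OS C, Critical: 524×514/1847 = 145.823
  OS C, Major: 524×462/1847 = 131.071
  OS C, Minor: 524×365/1847 = 103.552
  OS C, Trivial: 524×506/1847 = 143.554
Contributions (O − E)²/E:
  (231 − 203.708)²/203.708 = 3.6565
  (155 − 183.099)²/183.099 = 4.3122
  (145 − 144.656)²/144.656 = 0.0008
  (201 − 200.537)²/200.537 = 0.0011
  (95 − 164.469)²/164.469 = 29.3426
  (208 − 147.830)²/147.830 = 24.4905
  (169 − 116.792)²/116.792 = 23.3379
  (119 − 161.909)²/161.909 = 11.3717
  (188 − 145.823)²/145.823 = 12.1990
  (99 − 131.071)²/131.071 = 7.8473
  (51 − 103.552)²/103.552 = 26.6698
  (186 − 143.554)²/143.554 = 12.5504
χ² = 3.6565 + 4.3122 + 0.0008 + 0.0011 + 29.3426 + 24.4905 + 23.3379 + 11.3717 + 12.1990 + 7.8473 + 26.6698 + 12.5504 = 155.78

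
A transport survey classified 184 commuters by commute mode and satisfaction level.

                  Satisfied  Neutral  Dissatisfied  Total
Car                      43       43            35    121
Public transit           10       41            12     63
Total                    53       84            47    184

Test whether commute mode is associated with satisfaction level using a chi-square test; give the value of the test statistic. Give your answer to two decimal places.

15.06

Grand total N = 184.
Expected counts (row total × column total / N):
  Car, Satisfied: 121×53/184 = 34.853
  Car, Neutral: 121×84/184 = 55.239
  Car, Dissatisfied: 121×47/184 = 30.908
  Public transit, Satisfied: 63×53/184 = 18.147
  Public transit, Neutral: 63×84/184 = 28.761
  Public transit, Dissatisfied: 63×47/184 = 16.092
Contributions (O − E)²/E:
  (43 − 34.853)²/34.853 = 1.9044
  (43 − 55.239)²/55.239 = 2.7117
  (35 − 30.908)²/30.908 = 0.5418
  (10 − 18.147)²/18.147 = 3.6576
  (41 − 28.761)²/28.761 = 5.2082
  (12 − 16.092)²/16.092 = 1.0405
χ² = 1.9044 + 2.7117 + 0.5418 + 3.6576 + 5.2082 + 1.0405 = 15.06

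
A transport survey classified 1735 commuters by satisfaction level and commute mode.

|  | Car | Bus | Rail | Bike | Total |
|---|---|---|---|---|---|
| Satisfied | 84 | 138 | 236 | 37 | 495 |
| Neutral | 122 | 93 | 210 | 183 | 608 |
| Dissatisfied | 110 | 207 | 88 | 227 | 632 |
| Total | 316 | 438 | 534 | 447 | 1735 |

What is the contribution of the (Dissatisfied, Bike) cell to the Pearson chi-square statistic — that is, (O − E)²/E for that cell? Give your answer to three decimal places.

Row total (Dissatisfied) = 632; column total (Bike) = 447; N = 1735.
Expected count E = 632 × 447 / 1735 = 162.8265.
Contribution = (O − E)²/E = (227 − 162.8265)² / 162.8265 = 25.292.

25.292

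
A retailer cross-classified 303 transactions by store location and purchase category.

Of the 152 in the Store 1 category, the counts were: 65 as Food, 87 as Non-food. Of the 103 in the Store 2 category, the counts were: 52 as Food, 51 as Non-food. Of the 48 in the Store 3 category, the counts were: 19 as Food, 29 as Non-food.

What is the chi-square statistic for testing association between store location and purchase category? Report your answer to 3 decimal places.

2.128

Row totals: 152, 103, 48. Column totals: 136, 167. Grand total N = 303.
Expected counts (row total × column total / N):
  Store 1, Food: 152×136/303 = 68.2244
  Store 1, Non-food: 152×167/303 = 83.7756
  Store 2, Food: 103×136/303 = 46.2310
  Store 2, Non-food: 103×167/303 = 56.7690
  Store 3, Food: 48×136/303 = 21.5446
  Store 3, Non-food: 48×167/303 = 26.4554
Contributions (O − E)²/E:
  (65 − 68.2244)²/68.2244 = 0.1524
  (87 − 83.7756)²/83.7756 = 0.1241
  (52 − 46.2310)²/46.2310 = 0.7199
  (51 − 56.7690)²/56.7690 = 0.5863
  (19 − 21.5446)²/21.5446 = 0.3005
  (29 − 26.4554)²/26.4554 = 0.2448
χ² = 0.1524 + 0.1241 + 0.7199 + 0.5863 + 0.3005 + 0.2448 = 2.128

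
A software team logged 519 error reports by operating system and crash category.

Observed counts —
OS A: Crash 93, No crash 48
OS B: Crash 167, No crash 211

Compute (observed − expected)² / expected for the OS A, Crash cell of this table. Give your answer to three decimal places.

7.081

Row total (OS A) = 141; column total (Crash) = 260; N = 519.
Expected count E = 141 × 260 / 519 = 70.6358.
Contribution = (O − E)²/E = (93 − 70.6358)² / 70.6358 = 7.081.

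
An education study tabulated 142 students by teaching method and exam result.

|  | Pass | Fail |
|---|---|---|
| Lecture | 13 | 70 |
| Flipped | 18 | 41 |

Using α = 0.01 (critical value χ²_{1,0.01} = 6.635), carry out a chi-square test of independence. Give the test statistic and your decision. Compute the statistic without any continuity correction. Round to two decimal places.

4.45; fail to reject H₀

Row totals: 83, 59. Column totals: 31, 111. Grand total N = 142.
Expected counts (row total × column total / N):
  Lecture, Pass: 83×31/142 = 18.120
  Lecture, Fail: 83×111/142 = 64.880
  Flipped, Pass: 59×31/142 = 12.880
  Flipped, Fail: 59×111/142 = 46.120
Contributions (O − E)²/E:
  (13 − 18.120)²/18.120 = 1.4467
  (70 − 64.880)²/64.880 = 0.4040
  (18 − 12.880)²/12.880 = 2.0353
  (41 − 46.120)²/46.120 = 0.5684
χ² = 1.4467 + 0.4040 + 2.0353 + 0.5684 = 4.45
df = (2−1)(2−1) = 1. Since 4.45 < 6.635, fail to reject the null hypothesis of independence at α = 0.01.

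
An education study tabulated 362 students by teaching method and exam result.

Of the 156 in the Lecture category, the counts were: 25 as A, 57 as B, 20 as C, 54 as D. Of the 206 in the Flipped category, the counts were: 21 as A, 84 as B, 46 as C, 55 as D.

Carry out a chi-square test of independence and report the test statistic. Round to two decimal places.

9.04

Row totals: 156, 206. Column totals: 46, 141, 66, 109. Grand total N = 362.
Expected counts (row total × column total / N):
  Lecture, A: 156×46/362 = 19.823
  Lecture, B: 156×141/362 = 60.762
  Lecture, C: 156×66/362 = 28.442
  Lecture, D: 156×109/362 = 46.972
  Flipped, A: 206×46/362 = 26.177
  Flipped, B: 206×141/362 = 80.238
  Flipped, C: 206×66/362 = 37.558
  Flipped, D: 206×109/362 = 62.028
Contributions (O − E)²/E:
  (25 − 19.823)²/19.823 = 1.3520
  (57 − 60.762)²/60.762 = 0.2329
  (20 − 28.442)²/28.442 = 2.5057
  (54 − 46.972)²/46.972 = 1.0515
  (21 − 26.177)²/26.177 = 1.0239
  (84 − 80.238)²/80.238 = 0.1764
  (46 − 37.558)²/37.558 = 1.8975
  (55 − 62.028)²/62.028 = 0.7963
χ² = 1.3520 + 0.2329 + 2.5057 + 1.0515 + 1.0239 + 0.1764 + 1.8975 + 0.7963 = 9.04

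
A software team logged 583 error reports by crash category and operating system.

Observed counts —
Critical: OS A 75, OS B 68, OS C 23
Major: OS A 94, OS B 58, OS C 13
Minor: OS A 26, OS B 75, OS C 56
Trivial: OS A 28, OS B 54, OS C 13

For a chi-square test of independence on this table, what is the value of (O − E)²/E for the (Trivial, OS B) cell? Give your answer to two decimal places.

3.73

Row total (Trivial) = 95; column total (OS B) = 255; N = 583.
Expected count E = 95 × 255 / 583 = 41.5523.
Contribution = (O − E)²/E = (54 − 41.5523)² / 41.5523 = 3.73.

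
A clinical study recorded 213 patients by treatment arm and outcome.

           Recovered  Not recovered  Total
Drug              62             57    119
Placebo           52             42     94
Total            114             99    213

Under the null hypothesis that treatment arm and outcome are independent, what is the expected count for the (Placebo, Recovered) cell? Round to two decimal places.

50.31

Row total (Placebo) = 94; column total (Recovered) = 114; grand total N = 213.
Expected count = (row total × column total) / N = 94 × 114 / 213 = 50.31.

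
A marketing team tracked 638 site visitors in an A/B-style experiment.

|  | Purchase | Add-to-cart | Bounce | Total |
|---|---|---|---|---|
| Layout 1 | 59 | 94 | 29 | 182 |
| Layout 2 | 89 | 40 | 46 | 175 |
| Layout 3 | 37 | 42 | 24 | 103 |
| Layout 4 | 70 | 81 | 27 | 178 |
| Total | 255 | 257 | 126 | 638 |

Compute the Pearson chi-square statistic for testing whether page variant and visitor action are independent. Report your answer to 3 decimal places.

Grand total N = 638.
Expected counts (row total × column total / N):
  Layout 1, Purchase: 182×255/638 = 72.7429
  Layout 1, Add-to-cart: 182×257/638 = 73.3135
  Layout 1, Bounce: 182×126/638 = 35.9436
  Layout 2, Purchase: 175×255/638 = 69.9451
  Layout 2, Add-to-cart: 175×257/638 = 70.4937
  Layout 2, Bounce: 175×126/638 = 34.5611
  Layout 3, Purchase: 103×255/638 = 41.1677
  Layout 3, Add-to-cart: 103×257/638 = 41.4906
  Layout 3, Bounce: 103×126/638 = 20.3417
  Layout 4, Purchase: 178×255/638 = 71.1442
  Layout 4, Add-to-cart: 178×257/638 = 71.7022
  Layout 4, Bounce: 178×126/638 = 35.1536
Contributions (O − E)²/E:
  (59 − 72.7429)²/72.7429 = 2.5964
  (94 − 73.3135)²/73.3135 = 5.8370
  (29 − 35.9436)²/35.9436 = 1.3414
  (89 − 69.9451)²/69.9451 = 5.1911
  (40 − 70.4937)²/70.4937 = 13.1908
  (46 − 34.5611)²/34.5611 = 3.7860
  (37 − 41.1677)²/41.1677 = 0.4219
  (42 − 41.4906)²/41.4906 = 0.0063
  (24 − 20.3417)²/20.3417 = 0.6579
  (70 − 71.1442)²/71.1442 = 0.0184
  (81 − 71.7022)²/71.7022 = 1.2057
  (27 − 35.1536)²/35.1536 = 1.8912
χ² = 2.5964 + 5.8370 + 1.3414 + 5.1911 + 13.1908 + 3.7860 + 0.4219 + 0.0063 + 0.6579 + 0.0184 + 1.2057 + 1.8912 = 36.144

36.144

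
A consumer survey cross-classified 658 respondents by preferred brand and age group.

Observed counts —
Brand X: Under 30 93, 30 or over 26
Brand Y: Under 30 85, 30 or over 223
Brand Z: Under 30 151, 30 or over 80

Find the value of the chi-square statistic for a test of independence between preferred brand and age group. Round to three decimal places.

Row totals: 119, 308, 231. Column totals: 329, 329. Grand total N = 658.
Expected counts (row total × column total / N):
  Brand X, Under 30: 119×329/658 = 59.5000
  Brand X, 30 or over: 119×329/658 = 59.5000
  Brand Y, Under 30: 308×329/658 = 154.0000
  Brand Y, 30 or over: 308×329/658 = 154.0000
  Brand Z, Under 30: 231×329/658 = 115.5000
  Brand Z, 30 or over: 231×329/658 = 115.5000
Contributions (O − E)²/E:
  (93 − 59.5000)²/59.5000 = 18.8613
  (26 − 59.5000)²/59.5000 = 18.8613
  (85 − 154.0000)²/154.0000 = 30.9156
  (223 − 154.0000)²/154.0000 = 30.9156
  (151 − 115.5000)²/115.5000 = 10.9113
  (80 − 115.5000)²/115.5000 = 10.9113
χ² = 18.8613 + 18.8613 + 30.9156 + 30.9156 + 10.9113 + 10.9113 = 121.376

121.376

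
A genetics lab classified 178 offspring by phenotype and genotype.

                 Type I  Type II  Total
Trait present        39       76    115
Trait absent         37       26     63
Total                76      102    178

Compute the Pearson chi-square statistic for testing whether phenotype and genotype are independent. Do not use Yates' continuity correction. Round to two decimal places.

Grand total N = 178.
Expected counts (row total × column total / N):
  Trait present, Type I: 115×76/178 = 49.101
  Trait present, Type II: 115×102/178 = 65.899
  Trait absent, Type I: 63×76/178 = 26.899
  Trait absent, Type II: 63×102/178 = 36.101
Contributions (O − E)²/E:
  (39 − 49.101)²/49.101 = 2.0780
  (76 − 65.899)²/65.899 = 1.5483
  (37 − 26.899)²/26.899 = 3.7931
  (26 − 36.101)²/36.101 = 2.8262
χ² = 2.0780 + 1.5483 + 3.7931 + 2.8262 = 10.25

10.25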